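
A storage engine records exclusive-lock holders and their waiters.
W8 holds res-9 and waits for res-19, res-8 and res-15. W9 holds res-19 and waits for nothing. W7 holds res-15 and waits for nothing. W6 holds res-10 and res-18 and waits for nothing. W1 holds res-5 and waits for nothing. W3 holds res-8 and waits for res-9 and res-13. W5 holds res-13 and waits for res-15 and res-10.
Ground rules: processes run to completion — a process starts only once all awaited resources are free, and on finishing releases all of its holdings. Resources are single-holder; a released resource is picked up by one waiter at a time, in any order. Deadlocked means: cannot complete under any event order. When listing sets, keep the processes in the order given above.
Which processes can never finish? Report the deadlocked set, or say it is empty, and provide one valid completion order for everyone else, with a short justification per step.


Deadlocked: W8 and W3.
Key observation: the knot is the closed ring of waits W8 -> W3 -> W8; no other process is dragged down with it.
One completion order for the rest: W1, W9, W6, W7, W5.
Step-by-step check:
  W1: no waits; runs immediately, freeing res-5
  W9: no waits; runs immediately, freeing res-19
  W6: no waits; runs immediately, freeing res-10 and res-18
  W7: no waits; runs immediately, freeing res-15
  W5 waits on res-15 and res-10 — all released -> runs and releases res-13


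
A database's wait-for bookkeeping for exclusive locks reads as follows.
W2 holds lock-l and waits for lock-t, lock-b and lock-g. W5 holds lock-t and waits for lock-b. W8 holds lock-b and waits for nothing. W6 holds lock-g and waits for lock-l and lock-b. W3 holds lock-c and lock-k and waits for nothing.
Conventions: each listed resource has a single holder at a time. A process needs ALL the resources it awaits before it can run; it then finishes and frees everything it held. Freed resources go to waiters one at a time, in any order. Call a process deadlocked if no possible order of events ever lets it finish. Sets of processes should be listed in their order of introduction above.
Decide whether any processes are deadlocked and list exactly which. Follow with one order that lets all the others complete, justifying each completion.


Deadlocked set: W2 and W6.
Key observation: the cycle W2 -> W6 -> W2 can never break — each member waits on the next; no other process is dragged down with it.
The rest can finish in the order W8, W3, W5.
Step-by-step check:
  W8 waits on nothing -> runs at once and releases lock-b
  W3 waits on nothing -> runs at once and releases lock-c and lock-k
  W5: everything it awaited (lock-b) is free; runs, freeing lock-t


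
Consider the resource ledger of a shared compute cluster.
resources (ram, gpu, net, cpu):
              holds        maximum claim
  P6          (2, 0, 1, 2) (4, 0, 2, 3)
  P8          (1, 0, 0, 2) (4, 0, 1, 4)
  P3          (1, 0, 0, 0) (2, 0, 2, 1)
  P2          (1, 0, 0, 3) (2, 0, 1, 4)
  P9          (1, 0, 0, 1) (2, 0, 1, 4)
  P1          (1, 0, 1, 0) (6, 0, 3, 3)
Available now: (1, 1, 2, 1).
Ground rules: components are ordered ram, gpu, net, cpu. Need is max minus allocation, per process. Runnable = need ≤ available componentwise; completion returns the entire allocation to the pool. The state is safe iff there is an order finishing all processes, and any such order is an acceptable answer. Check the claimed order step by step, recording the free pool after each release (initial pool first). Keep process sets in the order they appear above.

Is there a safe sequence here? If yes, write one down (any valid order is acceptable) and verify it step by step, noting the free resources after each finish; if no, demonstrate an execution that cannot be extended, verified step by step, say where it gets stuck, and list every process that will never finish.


SAFE, for example via the order P3, P6, P9, P8, P1, P2.
Key observation: at P3 the run first touches a limit — (1, 0, 2, 1) against (1, 1, 2, 1), exact on a resource it actually requests.
Verifying each step:
  pool = (1, 1, 2, 1)
  P3 needs (1, 0, 2, 1) <= (1, 1, 2, 1) -> finishes; pool += (1, 0, 0, 0) = (2, 1, 2, 1)
  P6 needs (2, 0, 1, 1) <= (2, 1, 2, 1) -> finishes; pool += (2, 0, 1, 2) = (4, 1, 3, 3)
  P9 needs (1, 0, 1, 3) <= (4, 1, 3, 3) -> finishes; pool += (1, 0, 0, 1) = (5, 1, 3, 4)
  P8 needs (3, 0, 1, 2) <= (5, 1, 3, 4) -> finishes; pool += (1, 0, 0, 2) = (6, 1, 3, 6)
  P1 needs (5, 0, 2, 3) <= (6, 1, 3, 6) -> finishes; pool += (1, 0, 1, 0) = (7, 1, 4, 6)
  P2 needs (1, 0, 1, 1) <= (7, 1, 4, 6) -> finishes; pool += (1, 0, 0, 3) = (8, 1, 4, 9)


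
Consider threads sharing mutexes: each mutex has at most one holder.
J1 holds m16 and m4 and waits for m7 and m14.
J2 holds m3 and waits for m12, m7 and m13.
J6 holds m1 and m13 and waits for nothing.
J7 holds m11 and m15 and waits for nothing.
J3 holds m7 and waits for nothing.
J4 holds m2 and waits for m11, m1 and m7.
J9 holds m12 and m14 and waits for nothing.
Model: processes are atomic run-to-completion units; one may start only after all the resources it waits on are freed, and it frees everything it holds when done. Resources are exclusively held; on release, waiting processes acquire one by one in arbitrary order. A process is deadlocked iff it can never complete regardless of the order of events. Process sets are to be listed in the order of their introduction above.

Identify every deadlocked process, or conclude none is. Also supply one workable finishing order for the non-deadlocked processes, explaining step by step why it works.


Nothing here is deadlocked.
Key observation: although several processes wait, no cycle exists — each chain bottoms out at a free runner.
One completion order for the rest: J3, J7, J9, J6, J1, J2, J4.
Verifying each step:
  J3 waits on nothing -> runs at once and releases m7
  J7 waits on nothing -> runs at once and releases m11 and m15
  J9 waits on nothing -> runs at once and releases m12 and m14
  J6 waits on nothing -> runs at once and releases m1 and m13
  run J1 (all its waits — m7 and m14 — are resolved); releases m16 and m4
  run J2 (all its waits — m12, m7 and m13 — are resolved); releases m3
  run J4 (all its waits — m11, m1 and m7 — are resolved); releases m2


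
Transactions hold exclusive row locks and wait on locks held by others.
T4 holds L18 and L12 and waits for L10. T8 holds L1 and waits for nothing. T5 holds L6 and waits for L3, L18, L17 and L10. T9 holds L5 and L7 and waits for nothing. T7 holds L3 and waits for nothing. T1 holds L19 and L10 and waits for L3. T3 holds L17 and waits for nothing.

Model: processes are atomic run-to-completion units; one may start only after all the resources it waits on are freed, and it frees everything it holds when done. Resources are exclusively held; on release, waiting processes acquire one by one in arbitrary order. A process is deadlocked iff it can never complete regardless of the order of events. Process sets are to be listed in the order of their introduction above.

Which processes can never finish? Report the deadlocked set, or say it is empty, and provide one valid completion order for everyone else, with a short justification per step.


The deadlocked set is empty.
Key observation: the wait relation is loop-free; peeling off processes with no waits unwinds the whole state.
The rest can finish in the order T7, T1, T4, T8, T3, T9, T5.
Walking it through:
  T7 waits on nothing -> runs at once and releases L3
  T1 waits on L3 — all released -> runs and releases L19 and L10
  T4 waits on L10 — all released -> runs and releases L18 and L12
  T8 waits on nothing -> runs at once and releases L1
  T3 waits on nothing -> runs at once and releases L17
  T9 waits on nothing -> runs at once and releases L5 and L7
  T5 waits on L3, L18, L17 and L10 — all released -> runs and releases L6


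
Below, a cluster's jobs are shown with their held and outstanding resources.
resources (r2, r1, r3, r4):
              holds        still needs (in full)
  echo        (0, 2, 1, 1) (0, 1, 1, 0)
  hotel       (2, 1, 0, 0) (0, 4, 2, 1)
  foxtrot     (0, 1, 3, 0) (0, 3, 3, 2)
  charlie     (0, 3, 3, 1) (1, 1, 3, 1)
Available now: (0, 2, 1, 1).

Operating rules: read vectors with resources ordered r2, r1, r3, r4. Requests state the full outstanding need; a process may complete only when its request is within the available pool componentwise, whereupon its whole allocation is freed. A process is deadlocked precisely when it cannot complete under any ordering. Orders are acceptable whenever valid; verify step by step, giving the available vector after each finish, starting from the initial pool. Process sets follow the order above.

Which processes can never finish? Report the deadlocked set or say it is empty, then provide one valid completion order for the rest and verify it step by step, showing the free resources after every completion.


Deadlocked set: foxtrot and charlie.
Key observation: once echo, hotel finish, the pool peaks at (2, 5, 2, 2) — and every remaining process still needs more r3 than that.
The rest can finish in the order echo, hotel. Check, step by step:
  pool = (0, 2, 1, 1)
  run echo (needs (0, 1, 1, 0), free (0, 2, 1, 1)); after release of (0, 2, 1, 1) the pool is (0, 4, 2, 2)
  run hotel (needs (0, 4, 2, 1), free (0, 4, 2, 2)); after release of (2, 1, 0, 0) the pool is (2, 5, 2, 2)
The blocked processes can never fit:
  blocked: foxtrot wants (0, 3, 3, 2), pool (2, 5, 2, 2) — not enough r3
  blocked: charlie wants (1, 1, 3, 1), pool (2, 5, 2, 2) — not enough r3


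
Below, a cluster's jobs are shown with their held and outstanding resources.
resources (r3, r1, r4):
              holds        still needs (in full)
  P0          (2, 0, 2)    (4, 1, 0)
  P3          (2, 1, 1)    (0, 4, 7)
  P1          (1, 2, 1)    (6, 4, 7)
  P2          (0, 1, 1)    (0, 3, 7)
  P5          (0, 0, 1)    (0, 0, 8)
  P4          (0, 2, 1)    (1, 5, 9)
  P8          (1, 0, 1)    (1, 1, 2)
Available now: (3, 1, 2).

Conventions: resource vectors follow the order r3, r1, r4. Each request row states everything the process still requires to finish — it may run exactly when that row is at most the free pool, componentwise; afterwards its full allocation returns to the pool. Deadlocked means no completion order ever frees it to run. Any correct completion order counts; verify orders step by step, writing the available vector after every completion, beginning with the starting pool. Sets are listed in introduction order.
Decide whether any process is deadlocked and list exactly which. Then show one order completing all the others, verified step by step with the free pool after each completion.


Deadlocked set: P3, P1, P2, P5 and P4.
Key observation: after P8, P0 complete, (6, 1, 5) is the best the pool ever gets, yet each leftover process wants more r4.
The rest can finish in the order P8, P0. Step-by-step check:
  pool = (3, 1, 2)
  P8 needs (1, 1, 2) <= (3, 1, 2) -> finishes; pool += (1, 0, 1) = (4, 1, 3)
  P0 needs (4, 1, 0) <= (4, 1, 3) -> finishes; pool += (2, 0, 2) = (6, 1, 5)
The stuck group stays short no matter what:
  P3 cannot run: need (0, 4, 7) vs free (6, 1, 5) (insufficient r1 and r4)
  P1 cannot run: need (6, 4, 7) vs free (6, 1, 5) (insufficient r1 and r4)
  P2 cannot run: need (0, 3, 7) vs free (6, 1, 5) (insufficient r1 and r4)
  P5 cannot run: need (0, 0, 8) vs free (6, 1, 5) (insufficient r4)
  P4 cannot run: need (1, 5, 9) vs free (6, 1, 5) (insufficient r1 and r4)


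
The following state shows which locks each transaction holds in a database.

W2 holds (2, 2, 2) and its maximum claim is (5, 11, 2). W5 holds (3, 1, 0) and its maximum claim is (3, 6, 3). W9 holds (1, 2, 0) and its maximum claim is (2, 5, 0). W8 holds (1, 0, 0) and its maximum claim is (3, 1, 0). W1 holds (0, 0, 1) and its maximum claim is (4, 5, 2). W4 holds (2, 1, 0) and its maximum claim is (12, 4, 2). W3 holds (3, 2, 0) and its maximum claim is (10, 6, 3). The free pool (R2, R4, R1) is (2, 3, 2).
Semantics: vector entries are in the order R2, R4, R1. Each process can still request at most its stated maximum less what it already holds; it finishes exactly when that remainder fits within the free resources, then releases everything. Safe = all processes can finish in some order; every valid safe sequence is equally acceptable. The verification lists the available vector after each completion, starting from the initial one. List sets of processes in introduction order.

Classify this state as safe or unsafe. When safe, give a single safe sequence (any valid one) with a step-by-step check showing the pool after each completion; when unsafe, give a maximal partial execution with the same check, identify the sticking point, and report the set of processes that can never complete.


SAFE, for example via the order W9, W8, W1, W5, W3, W4, W2.
Key observation: W9 marks the first exact bind of the order: its need (1, 3, 0) fits the free (2, 3, 2) with zero slack on a requested resource.
Verifying each step:
  pool = (2, 3, 2)
  run W9 (needs (1, 3, 0), free (2, 3, 2)); after release of (1, 2, 0) the pool is (3, 5, 2)
  run W8 (needs (2, 1, 0), free (3, 5, 2)); after release of (1, 0, 0) the pool is (4, 5, 2)
  run W1 (needs (4, 5, 1), free (4, 5, 2)); after release of (0, 0, 1) the pool is (4, 5, 3)
  run W5 (needs (0, 5, 3), free (4, 5, 3)); after release of (3, 1, 0) the pool is (7, 6, 3)
  run W3 (needs (7, 4, 3), free (7, 6, 3)); after release of (3, 2, 0) the pool is (10, 8, 3)
  run W4 (needs (10, 3, 2), free (10, 8, 3)); after release of (2, 1, 0) the pool is (12, 9, 3)
  run W2 (needs (3, 9, 0), free (12, 9, 3)); after release of (2, 2, 2) the pool is (14, 11, 5)


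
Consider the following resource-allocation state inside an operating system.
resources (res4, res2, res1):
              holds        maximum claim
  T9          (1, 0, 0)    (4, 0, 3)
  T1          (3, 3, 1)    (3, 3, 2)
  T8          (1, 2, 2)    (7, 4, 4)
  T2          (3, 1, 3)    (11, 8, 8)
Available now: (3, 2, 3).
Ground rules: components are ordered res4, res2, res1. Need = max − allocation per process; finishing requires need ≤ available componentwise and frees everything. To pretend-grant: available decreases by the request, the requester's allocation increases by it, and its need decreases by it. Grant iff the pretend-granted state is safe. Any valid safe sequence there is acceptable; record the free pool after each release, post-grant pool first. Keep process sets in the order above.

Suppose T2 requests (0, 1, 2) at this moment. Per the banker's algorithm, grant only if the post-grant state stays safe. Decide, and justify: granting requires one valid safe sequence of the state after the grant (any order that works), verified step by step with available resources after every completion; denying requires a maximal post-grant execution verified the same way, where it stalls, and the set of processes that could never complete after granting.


GRANT. The post-grant state is safe; one safe sequence: T1, T8, T9, T2.
Key observation: granting shrinks the pool to (3, 1, 1), yet T1 still fits and the chain goes through.
Step-by-step check of the post-grant state:
  pool = (3, 1, 1)
  T1: need (0, 0, 1) fits (3, 1, 1); releases (3, 3, 1), pool now (6, 4, 2)
  T8: need (6, 2, 2) fits (6, 4, 2); releases (1, 2, 2), pool now (7, 6, 4)
  T9: need (3, 0, 3) fits (7, 6, 4); releases (1, 0, 0), pool now (8, 6, 4)
  T2: need (8, 6, 3) fits (8, 6, 4); releases (3, 2, 5), pool now (11, 8, 9)


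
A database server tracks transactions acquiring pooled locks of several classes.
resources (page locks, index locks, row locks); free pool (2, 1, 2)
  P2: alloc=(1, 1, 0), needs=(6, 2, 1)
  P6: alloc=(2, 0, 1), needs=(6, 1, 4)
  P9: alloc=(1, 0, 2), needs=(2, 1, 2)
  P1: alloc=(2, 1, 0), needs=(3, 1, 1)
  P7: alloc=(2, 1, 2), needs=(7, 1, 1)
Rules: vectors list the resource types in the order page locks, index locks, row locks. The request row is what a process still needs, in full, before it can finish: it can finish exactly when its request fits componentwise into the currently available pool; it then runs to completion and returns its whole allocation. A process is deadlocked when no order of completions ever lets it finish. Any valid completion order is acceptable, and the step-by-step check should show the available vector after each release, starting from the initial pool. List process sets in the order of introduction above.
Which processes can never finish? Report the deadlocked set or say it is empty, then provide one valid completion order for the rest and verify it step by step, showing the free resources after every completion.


The deadlocked set is P2, P6 and P7.
Key observation: the wall is page locks: completing P9, P1 brings the pool only to (5, 2, 4), and all the rest need more.
The rest can finish in the order P9, P1. Walking it through:
  pool = (2, 1, 2)
  run P9 (needs (2, 1, 2), free (2, 1, 2)); after release of (1, 0, 2) the pool is (3, 1, 4)
  run P1 (needs (3, 1, 1), free (3, 1, 4)); after release of (2, 1, 0) the pool is (5, 2, 4)
The blocked processes can never fit:
  P2 cannot run: need (6, 2, 1) vs free (5, 2, 4) (insufficient page locks)
  P6 cannot run: need (6, 1, 4) vs free (5, 2, 4) (insufficient page locks)
  P7 cannot run: need (7, 1, 1) vs free (5, 2, 4) (insufficient page locks)


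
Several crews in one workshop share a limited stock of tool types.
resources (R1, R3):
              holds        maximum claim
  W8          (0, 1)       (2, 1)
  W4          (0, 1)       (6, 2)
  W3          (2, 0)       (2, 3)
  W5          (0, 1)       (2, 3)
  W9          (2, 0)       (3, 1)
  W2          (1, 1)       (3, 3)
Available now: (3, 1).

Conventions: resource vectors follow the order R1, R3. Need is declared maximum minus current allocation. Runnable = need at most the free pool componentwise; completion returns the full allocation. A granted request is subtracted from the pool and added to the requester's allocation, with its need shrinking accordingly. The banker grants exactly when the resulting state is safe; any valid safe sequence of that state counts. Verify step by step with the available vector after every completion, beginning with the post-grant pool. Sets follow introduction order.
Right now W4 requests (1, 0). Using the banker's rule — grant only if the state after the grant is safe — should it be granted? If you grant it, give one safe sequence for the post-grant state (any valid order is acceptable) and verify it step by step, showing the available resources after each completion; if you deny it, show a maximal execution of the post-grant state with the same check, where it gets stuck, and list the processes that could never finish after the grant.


GRANT. The post-grant state is safe; one safe sequence: W8, W9, W5, W3, W2, W4.
Key observation: even at the reduced pool (2, 1), W8 fits immediately, so safety survives the grant.
Check on the post-grant state, step by step:
  pool = (2, 1)
  run W8 (needs (2, 0), free (2, 1)); after release of (0, 1) the pool is (2, 2)
  run W9 (needs (1, 1), free (2, 2)); after release of (2, 0) the pool is (4, 2)
  run W5 (needs (2, 2), free (4, 2)); after release of (0, 1) the pool is (4, 3)
  run W3 (needs (0, 3), free (4, 3)); after release of (2, 0) the pool is (6, 3)
  run W2 (needs (2, 2), free (6, 3)); after release of (1, 1) the pool is (7, 4)
  run W4 (needs (5, 1), free (7, 4)); after release of (1, 1) the pool is (8, 5)


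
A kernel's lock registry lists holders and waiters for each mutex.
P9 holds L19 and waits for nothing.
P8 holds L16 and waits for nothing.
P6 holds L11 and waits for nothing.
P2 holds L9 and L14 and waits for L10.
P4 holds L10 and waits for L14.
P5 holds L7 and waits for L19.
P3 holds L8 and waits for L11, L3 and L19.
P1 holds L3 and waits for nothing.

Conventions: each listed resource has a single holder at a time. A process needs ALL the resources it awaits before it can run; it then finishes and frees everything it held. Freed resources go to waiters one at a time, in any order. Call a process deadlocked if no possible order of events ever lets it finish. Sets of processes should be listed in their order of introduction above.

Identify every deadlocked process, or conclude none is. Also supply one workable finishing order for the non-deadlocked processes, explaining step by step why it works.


The deadlocked set is P2 and P4.
Key observation: along P2 -> P4 -> P2, each member waits on what the next one holds — a deadlock; no other process is dragged down with it.
One completion order for the rest: P6, P1, P9, P5, P3, P8.
Verifying each step:
  P6: no waits; runs immediately, freeing L11
  P1: no waits; runs immediately, freeing L3
  P9: no waits; runs immediately, freeing L19
  run P5 (all its waits — L19 — are resolved); releases L7
  run P3 (all its waits — L11, L3 and L19 — are resolved); releases L8
  P8: no waits; runs immediately, freeing L16


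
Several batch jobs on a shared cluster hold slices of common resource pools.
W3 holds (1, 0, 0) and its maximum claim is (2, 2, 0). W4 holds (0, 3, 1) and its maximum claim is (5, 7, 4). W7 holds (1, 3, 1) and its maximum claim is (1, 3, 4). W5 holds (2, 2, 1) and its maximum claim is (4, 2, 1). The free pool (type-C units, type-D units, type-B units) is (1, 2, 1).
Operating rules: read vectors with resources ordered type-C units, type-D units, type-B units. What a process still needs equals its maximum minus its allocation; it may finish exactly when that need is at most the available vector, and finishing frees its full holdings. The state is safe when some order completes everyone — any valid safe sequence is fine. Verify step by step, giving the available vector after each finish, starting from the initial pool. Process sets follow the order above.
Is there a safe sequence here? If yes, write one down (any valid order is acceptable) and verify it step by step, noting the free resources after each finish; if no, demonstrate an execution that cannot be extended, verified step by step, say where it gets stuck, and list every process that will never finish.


UNSAFE.
Key observation: after W3, W5 complete, (4, 4, 2) is the best the pool ever gets, yet each leftover process wants more type-B units.
A maximal execution: W3, W5 — then nothing else fits. Walking it through:
  pool = (1, 2, 1)
  W3: need (1, 2, 0) fits (1, 2, 1); releases (1, 0, 0), pool now (2, 2, 1)
  W5: need (2, 0, 0) fits (2, 2, 1); releases (2, 2, 1), pool now (4, 4, 2)
  blocked: W4 wants (5, 4, 3), pool (4, 4, 2) — not enough type-C units and type-B units
  blocked: W7 wants (0, 0, 3), pool (4, 4, 2) — not enough type-B units
Processes that can never finish: W4 and W7.


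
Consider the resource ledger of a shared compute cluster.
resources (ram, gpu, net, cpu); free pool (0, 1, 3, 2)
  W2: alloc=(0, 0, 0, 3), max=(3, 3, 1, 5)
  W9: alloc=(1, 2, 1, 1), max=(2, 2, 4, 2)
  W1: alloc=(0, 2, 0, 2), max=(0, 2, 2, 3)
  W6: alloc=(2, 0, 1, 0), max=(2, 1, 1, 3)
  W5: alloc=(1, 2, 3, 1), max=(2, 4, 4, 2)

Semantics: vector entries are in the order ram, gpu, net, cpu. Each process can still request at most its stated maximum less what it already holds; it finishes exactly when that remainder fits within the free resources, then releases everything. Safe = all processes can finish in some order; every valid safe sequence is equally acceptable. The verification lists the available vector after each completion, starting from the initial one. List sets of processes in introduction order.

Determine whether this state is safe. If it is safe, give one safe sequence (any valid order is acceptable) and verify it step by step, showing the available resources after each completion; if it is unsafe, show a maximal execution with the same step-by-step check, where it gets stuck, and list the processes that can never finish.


SAFE. One safe sequence: W1, W6, W5, W2, W9.
Key observation: reading the order forward, W2 is the first process whose need (3, 3, 1, 2) meets the free pool (3, 5, 7, 5) exactly on a resource it requests.
Step-by-step check:
  pool = (0, 1, 3, 2)
  W1 needs (0, 0, 2, 1) <= (0, 1, 3, 2) -> finishes; pool += (0, 2, 0, 2) = (0, 3, 3, 4)
  W6 needs (0, 1, 0, 3) <= (0, 3, 3, 4) -> finishes; pool += (2, 0, 1, 0) = (2, 3, 4, 4)
  W5 needs (1, 2, 1, 1) <= (2, 3, 4, 4) -> finishes; pool += (1, 2, 3, 1) = (3, 5, 7, 5)
  W2 needs (3, 3, 1, 2) <= (3, 5, 7, 5) -> finishes; pool += (0, 0, 0, 3) = (3, 5, 7, 8)
  W9 needs (1, 0, 3, 1) <= (3, 5, 7, 8) -> finishes; pool += (1, 2, 1, 1) = (4, 7, 8, 9)


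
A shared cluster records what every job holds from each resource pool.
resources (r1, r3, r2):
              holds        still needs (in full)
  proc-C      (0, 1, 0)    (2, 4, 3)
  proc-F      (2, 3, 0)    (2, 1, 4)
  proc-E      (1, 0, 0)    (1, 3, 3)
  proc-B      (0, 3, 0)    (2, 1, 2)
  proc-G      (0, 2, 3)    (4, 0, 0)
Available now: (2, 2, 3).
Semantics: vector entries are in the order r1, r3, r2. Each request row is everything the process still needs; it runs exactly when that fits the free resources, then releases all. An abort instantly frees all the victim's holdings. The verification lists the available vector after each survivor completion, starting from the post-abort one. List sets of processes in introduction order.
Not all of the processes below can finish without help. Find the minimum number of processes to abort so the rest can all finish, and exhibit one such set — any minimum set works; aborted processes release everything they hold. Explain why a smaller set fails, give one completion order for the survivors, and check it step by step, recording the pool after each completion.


Abort proc-G.
Key observation: proc-F was stuck for good until proc-G gave back (0, 2, 3); in the order shown it finishes at step 1.
No smaller set exists: with zero aborts the deadlock remains.
One survivor order: proc-F, proc-E, proc-B, proc-C. Verifying each step (post-abort pool first):
  pool = (2, 4, 6)
  proc-F: need (2, 1, 4) fits (2, 4, 6); releases (2, 3, 0), pool now (4, 7, 6)
  proc-E: need (1, 3, 3) fits (4, 7, 6); releases (1, 0, 0), pool now (5, 7, 6)
  proc-B: need (2, 1, 2) fits (5, 7, 6); releases (0, 3, 0), pool now (5, 10, 6)
  proc-C: need (2, 4, 3) fits (5, 10, 6); releases (0, 1, 0), pool now (5, 11, 6)


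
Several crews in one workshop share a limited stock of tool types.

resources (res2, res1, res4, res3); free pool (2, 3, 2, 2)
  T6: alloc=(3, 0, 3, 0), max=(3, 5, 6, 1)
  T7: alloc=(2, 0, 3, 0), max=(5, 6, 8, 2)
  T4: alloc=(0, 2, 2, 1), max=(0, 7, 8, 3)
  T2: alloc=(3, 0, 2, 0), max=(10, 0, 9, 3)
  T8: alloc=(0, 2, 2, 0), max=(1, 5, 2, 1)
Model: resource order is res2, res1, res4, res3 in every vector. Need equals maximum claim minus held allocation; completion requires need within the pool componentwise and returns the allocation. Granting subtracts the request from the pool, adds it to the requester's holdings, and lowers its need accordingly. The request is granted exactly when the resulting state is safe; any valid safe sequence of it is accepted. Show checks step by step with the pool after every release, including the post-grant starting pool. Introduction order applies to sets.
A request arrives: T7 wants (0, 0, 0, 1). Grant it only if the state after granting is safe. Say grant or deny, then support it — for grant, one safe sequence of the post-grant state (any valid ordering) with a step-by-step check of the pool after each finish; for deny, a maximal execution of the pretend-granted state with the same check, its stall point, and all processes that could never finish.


DENY. Granting would leave the state unsafe.
Key observation: after T8, T6 the pool peaks at (5, 5, 7, 1), and each blocked process is short somewhere: T7 on res1; T4 on res3; T2 on res2, res3.
On the post-grant state, T8, T6 is a maximal run — nothing extends it. Check, step by step:
  pool = (2, 3, 2, 1)
  T8: need (1, 3, 0, 1) fits (2, 3, 2, 1); releases (0, 2, 2, 0), pool now (2, 5, 4, 1)
  T6: need (0, 5, 3, 1) fits (2, 5, 4, 1); releases (3, 0, 3, 0), pool now (5, 5, 7, 1)
  T7 still needs (3, 6, 5, 1) but only (5, 5, 7, 1) is free — short on res1
  T4 still needs (0, 5, 6, 2) but only (5, 5, 7, 1) is free — short on res3
  T2 still needs (7, 0, 7, 3) but only (5, 5, 7, 1) is free — short on res2 and res3
Post-grant, the permanently blocked set is T7, T4 and T2.


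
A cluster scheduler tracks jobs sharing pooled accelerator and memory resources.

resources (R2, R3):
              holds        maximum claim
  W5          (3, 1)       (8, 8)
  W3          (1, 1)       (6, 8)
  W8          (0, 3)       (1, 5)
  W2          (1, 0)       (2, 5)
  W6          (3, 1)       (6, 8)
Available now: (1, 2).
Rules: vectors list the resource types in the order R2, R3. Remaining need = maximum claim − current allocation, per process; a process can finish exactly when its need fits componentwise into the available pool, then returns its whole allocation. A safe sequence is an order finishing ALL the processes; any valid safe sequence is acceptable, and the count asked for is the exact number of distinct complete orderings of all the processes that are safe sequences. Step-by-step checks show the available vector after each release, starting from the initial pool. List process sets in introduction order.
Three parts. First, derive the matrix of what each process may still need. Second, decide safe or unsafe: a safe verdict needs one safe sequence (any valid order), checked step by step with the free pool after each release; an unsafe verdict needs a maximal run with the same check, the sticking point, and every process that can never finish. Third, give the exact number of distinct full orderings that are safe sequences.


(1) Remaining need (order R2, R3):
  W5: (5, 7)
  W3: (5, 7)
  W8: (1, 2)
  W2: (1, 5)
  W6: (3, 7)
(2) UNSAFE.
Key observation: the pool after W8, W2 is (2, 5); every surviving request exceeds it in R2, so progress ends there.
Going as far as possible: W8, W2; after that, nothing fits. Step-by-step check:
  pool = (1, 2)
  W8 needs (1, 2) <= (1, 2) -> finishes; pool += (0, 3) = (1, 5)
  W2 needs (1, 5) <= (1, 5) -> finishes; pool += (1, 0) = (2, 5)
  blocked: W5 wants (5, 7), pool (2, 5) — not enough R2 and R3
  blocked: W3 wants (5, 7), pool (2, 5) — not enough R2 and R3
  blocked: W6 wants (3, 7), pool (2, 5) — not enough R2 and R3
Never able to finish: W5, W3 and W6.
(3) The exact count: 0 of the possible complete orderings are safe sequences.


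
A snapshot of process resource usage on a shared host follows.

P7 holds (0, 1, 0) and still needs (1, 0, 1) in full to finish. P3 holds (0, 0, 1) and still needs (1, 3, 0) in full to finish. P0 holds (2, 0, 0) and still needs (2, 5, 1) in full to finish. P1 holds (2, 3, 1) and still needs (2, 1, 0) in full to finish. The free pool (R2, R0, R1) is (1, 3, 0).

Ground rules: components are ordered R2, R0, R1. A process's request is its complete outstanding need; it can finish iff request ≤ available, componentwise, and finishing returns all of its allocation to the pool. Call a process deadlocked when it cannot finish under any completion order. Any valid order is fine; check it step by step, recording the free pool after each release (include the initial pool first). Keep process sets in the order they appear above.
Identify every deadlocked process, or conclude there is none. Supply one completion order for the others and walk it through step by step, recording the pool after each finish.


Deadlocked: P0 and P1.
Key observation: the pool after P3, P7 is (1, 4, 1); every surviving request exceeds it in R2, so progress ends there.
One completion order for the rest: P3, P7. Step-by-step check:
  pool = (1, 3, 0)
  P3 needs (1, 3, 0) <= (1, 3, 0) -> finishes; pool += (0, 0, 1) = (1, 3, 1)
  P7 needs (1, 0, 1) <= (1, 3, 1) -> finishes; pool += (0, 1, 0) = (1, 4, 1)
The stuck group stays short no matter what:
  blocked: P0 wants (2, 5, 1), pool (1, 4, 1) — not enough R2 and R0
  blocked: P1 wants (2, 1, 0), pool (1, 4, 1) — not enough R2


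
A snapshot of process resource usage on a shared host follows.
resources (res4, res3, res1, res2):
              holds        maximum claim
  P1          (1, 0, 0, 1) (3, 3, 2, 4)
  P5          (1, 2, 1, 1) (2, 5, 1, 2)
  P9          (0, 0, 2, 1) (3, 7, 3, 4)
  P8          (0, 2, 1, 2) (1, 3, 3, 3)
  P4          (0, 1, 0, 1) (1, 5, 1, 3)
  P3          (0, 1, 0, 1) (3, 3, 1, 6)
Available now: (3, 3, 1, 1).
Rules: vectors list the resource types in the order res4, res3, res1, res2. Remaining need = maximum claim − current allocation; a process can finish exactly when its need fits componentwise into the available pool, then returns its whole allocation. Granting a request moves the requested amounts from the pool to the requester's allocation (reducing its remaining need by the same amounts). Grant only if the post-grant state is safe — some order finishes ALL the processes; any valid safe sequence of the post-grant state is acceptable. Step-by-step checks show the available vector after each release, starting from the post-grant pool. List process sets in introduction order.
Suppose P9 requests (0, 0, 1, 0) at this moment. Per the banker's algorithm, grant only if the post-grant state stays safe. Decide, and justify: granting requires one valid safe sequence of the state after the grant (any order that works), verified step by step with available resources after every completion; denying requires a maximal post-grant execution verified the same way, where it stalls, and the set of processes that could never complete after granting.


DENY — the pretend-granted state is unsafe.
Key observation: after P5, P4 the pool peaks at (4, 6, 1, 3), and each blocked process is short somewhere: P1 on res1; P9 on res3; P8 on res1; P3 on res2.
On the post-grant state, P5, P4 is a maximal run — nothing extends it. Check, step by step:
  pool = (3, 3, 0, 1)
  run P5 (needs (1, 3, 0, 1), free (3, 3, 0, 1)); after release of (1, 2, 1, 1) the pool is (4, 5, 1, 2)
  run P4 (needs (1, 4, 1, 2), free (4, 5, 1, 2)); after release of (0, 1, 0, 1) the pool is (4, 6, 1, 3)
  P1 cannot run: need (2, 3, 2, 3) vs free (4, 6, 1, 3) (insufficient res1)
  P9 cannot run: need (3, 7, 0, 3) vs free (4, 6, 1, 3) (insufficient res3)
  P8 cannot run: need (1, 1, 2, 1) vs free (4, 6, 1, 3) (insufficient res1)
  P3 cannot run: need (3, 2, 1, 5) vs free (4, 6, 1, 3) (insufficient res2)
Processes that could never finish after the grant: P1, P9, P8 and P3.


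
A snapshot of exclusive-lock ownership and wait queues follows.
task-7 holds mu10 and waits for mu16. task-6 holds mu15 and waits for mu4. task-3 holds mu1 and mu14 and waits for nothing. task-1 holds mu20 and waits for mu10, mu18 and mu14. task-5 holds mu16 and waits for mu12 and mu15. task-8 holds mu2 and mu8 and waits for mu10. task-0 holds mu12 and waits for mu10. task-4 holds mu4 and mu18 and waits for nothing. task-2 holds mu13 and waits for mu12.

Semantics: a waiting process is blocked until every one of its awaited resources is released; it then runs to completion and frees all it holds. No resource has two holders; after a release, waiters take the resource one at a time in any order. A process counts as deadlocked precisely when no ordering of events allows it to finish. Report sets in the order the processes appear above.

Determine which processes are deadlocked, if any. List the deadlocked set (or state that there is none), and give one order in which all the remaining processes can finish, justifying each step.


Deadlocked set: task-7, task-1, task-5, task-8, task-0 and task-2.
Key observation: along task-7 -> task-5 -> task-0 -> task-7, each member waits on what the next one holds — a deadlock; task-1, task-8 and task-2 wait into the deadlock from upstream.
The rest can finish in the order task-4, task-3, task-6.
Check, step by step:
  run task-4 (it waits on nothing); releases mu4 and mu18
  run task-3 (it waits on nothing); releases mu1 and mu14
  task-6: everything it awaited (mu4) is free; runs, freeing mu15


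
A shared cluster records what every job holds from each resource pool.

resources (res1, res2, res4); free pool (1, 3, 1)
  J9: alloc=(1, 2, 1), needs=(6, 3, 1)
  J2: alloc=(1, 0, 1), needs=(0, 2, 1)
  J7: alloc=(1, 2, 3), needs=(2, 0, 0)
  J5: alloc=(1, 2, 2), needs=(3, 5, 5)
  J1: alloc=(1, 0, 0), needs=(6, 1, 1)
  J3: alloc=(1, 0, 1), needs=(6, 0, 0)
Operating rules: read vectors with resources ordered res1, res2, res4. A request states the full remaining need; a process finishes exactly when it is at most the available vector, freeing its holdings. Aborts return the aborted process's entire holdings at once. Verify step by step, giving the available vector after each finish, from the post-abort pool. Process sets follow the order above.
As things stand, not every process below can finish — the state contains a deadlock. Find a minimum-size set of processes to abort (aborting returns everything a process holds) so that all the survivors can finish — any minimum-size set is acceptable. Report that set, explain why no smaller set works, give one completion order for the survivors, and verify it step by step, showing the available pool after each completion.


Abort J9 and J1.
Key observation: J3 had no path to completion before; after the abort of J9 and J1 ((2, 2, 1) returned), step 4 is where it fits.
No one abort is enough; case by case: J9 alone leaves J1 blocked (short on res1); J2 alone leaves J9 blocked (short on res1); J7 alone leaves J9 blocked (short on res1); J5 alone leaves J9 blocked (short on res1); J1 alone leaves J9 blocked (short on res1); J3 alone leaves J9 blocked (short on res1).
One survivor order: J7, J5, J2, J3. Step-by-step check (post-abort pool first):
  pool = (3, 5, 2)
  J7 needs (2, 0, 0) <= (3, 5, 2) -> finishes; pool += (1, 2, 3) = (4, 7, 5)
  J5 needs (3, 5, 5) <= (4, 7, 5) -> finishes; pool += (1, 2, 2) = (5, 9, 7)
  J2 needs (0, 2, 1) <= (5, 9, 7) -> finishes; pool += (1, 0, 1) = (6, 9, 8)
  J3 needs (6, 0, 0) <= (6, 9, 8) -> finishes; pool += (1, 0, 1) = (7, 9, 9)


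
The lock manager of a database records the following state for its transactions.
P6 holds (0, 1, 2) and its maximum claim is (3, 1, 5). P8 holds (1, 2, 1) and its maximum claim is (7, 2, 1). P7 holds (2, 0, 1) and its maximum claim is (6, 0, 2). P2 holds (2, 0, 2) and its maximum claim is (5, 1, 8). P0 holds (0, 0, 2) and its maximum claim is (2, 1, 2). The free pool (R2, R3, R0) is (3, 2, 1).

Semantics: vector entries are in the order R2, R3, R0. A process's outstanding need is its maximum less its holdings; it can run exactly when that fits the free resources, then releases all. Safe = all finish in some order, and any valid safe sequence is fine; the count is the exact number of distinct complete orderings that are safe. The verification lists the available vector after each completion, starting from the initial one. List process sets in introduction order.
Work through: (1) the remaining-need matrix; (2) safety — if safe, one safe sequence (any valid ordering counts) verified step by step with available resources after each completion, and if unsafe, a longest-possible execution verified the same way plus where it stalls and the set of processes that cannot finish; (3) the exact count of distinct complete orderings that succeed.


(1) Outstanding need per process (order R2, R3, R0):
  P6: (3, 0, 3)
  P8: (6, 0, 0)
  P7: (4, 0, 1)
  P2: (3, 1, 6)
  P0: (2, 1, 0)
(2) UNSAFE — no complete ordering exists.
Key observation: after P0, P6 the pool peaks at (3, 3, 5), and each blocked process is short somewhere: P8 on R2; P7 on R2; P2 on R0.
Going as far as possible: P0, P6; after that, nothing fits. Walking it through:
  pool = (3, 2, 1)
  run P0 (needs (2, 1, 0), free (3, 2, 1)); after release of (0, 0, 2) the pool is (3, 2, 3)
  run P6 (needs (3, 0, 3), free (3, 2, 3)); after release of (0, 1, 2) the pool is (3, 3, 5)
  blocked: P8 wants (6, 0, 0), pool (3, 3, 5) — not enough R2
  blocked: P7 wants (4, 0, 1), pool (3, 3, 5) — not enough R2
  blocked: P2 wants (3, 1, 6), pool (3, 3, 5) — not enough R0
Never able to finish: P8, P7 and P2.
(3) Exactly 0 of the possible complete orderings are safe sequences.


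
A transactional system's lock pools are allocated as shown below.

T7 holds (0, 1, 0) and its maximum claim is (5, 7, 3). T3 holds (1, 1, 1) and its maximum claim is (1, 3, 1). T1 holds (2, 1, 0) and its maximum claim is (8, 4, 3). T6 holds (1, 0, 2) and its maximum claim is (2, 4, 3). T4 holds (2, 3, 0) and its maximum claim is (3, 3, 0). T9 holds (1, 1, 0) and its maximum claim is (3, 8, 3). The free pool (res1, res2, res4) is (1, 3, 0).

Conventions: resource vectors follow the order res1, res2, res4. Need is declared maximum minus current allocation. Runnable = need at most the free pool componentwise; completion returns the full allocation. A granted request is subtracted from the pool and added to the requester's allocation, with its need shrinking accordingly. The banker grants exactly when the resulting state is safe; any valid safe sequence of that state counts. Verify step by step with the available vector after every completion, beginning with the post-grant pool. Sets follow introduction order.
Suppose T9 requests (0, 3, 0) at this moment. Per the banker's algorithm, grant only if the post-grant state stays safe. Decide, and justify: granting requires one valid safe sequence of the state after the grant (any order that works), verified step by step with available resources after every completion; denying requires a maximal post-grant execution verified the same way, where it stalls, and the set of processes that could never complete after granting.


GRANT — the state after the grant stays safe, e.g. via T4, T3, T6, T9, T7, T1.
Key observation: granting shrinks the pool to (1, 0, 0), yet T4 still fits and the chain goes through.
Check on the post-grant state, step by step:
  pool = (1, 0, 0)
  T4: need (1, 0, 0) fits (1, 0, 0); releases (2, 3, 0), pool now (3, 3, 0)
  T3: need (0, 2, 0) fits (3, 3, 0); releases (1, 1, 1), pool now (4, 4, 1)
  T6: need (1, 4, 1) fits (4, 4, 1); releases (1, 0, 2), pool now (5, 4, 3)
  T9: need (2, 4, 3) fits (5, 4, 3); releases (1, 4, 0), pool now (6, 8, 3)
  T7: need (5, 6, 3) fits (6, 8, 3); releases (0, 1, 0), pool now (6, 9, 3)
  T1: need (6, 3, 3) fits (6, 9, 3); releases (2, 1, 0), pool now (8, 10, 3)
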